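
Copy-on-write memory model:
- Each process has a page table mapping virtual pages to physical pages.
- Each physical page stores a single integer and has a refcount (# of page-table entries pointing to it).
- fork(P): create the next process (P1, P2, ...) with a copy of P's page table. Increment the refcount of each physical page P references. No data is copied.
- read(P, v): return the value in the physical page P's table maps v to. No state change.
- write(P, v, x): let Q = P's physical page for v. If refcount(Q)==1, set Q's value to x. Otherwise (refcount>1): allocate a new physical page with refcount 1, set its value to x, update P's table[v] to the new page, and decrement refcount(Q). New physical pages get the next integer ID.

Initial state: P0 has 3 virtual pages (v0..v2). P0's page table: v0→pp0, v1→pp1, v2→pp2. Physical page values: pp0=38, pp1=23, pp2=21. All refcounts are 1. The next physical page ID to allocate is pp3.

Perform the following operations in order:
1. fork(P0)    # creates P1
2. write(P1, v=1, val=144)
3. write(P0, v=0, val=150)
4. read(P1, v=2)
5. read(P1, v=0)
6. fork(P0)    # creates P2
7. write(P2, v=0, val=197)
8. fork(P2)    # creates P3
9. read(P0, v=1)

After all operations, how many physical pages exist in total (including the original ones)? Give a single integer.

Answer: 6

Derivation:
Op 1: fork(P0) -> P1. 3 ppages; refcounts: pp0:2 pp1:2 pp2:2
Op 2: write(P1, v1, 144). refcount(pp1)=2>1 -> COPY to pp3. 4 ppages; refcounts: pp0:2 pp1:1 pp2:2 pp3:1
Op 3: write(P0, v0, 150). refcount(pp0)=2>1 -> COPY to pp4. 5 ppages; refcounts: pp0:1 pp1:1 pp2:2 pp3:1 pp4:1
Op 4: read(P1, v2) -> 21. No state change.
Op 5: read(P1, v0) -> 38. No state change.
Op 6: fork(P0) -> P2. 5 ppages; refcounts: pp0:1 pp1:2 pp2:3 pp3:1 pp4:2
Op 7: write(P2, v0, 197). refcount(pp4)=2>1 -> COPY to pp5. 6 ppages; refcounts: pp0:1 pp1:2 pp2:3 pp3:1 pp4:1 pp5:1
Op 8: fork(P2) -> P3. 6 ppages; refcounts: pp0:1 pp1:3 pp2:4 pp3:1 pp4:1 pp5:2
Op 9: read(P0, v1) -> 23. No state change.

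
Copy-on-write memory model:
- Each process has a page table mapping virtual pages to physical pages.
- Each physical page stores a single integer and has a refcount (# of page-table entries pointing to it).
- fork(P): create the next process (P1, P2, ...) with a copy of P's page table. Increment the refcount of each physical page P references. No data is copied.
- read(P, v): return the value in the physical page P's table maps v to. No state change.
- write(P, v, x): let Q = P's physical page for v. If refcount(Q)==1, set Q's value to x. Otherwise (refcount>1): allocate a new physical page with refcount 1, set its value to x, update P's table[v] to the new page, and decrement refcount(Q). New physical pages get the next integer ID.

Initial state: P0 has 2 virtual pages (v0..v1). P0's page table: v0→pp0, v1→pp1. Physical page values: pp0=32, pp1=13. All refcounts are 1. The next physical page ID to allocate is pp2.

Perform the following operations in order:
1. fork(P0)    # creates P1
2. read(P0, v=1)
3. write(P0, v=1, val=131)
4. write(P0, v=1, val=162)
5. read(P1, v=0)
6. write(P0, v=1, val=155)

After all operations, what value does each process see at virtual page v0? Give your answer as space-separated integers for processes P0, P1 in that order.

Op 1: fork(P0) -> P1. 2 ppages; refcounts: pp0:2 pp1:2
Op 2: read(P0, v1) -> 13. No state change.
Op 3: write(P0, v1, 131). refcount(pp1)=2>1 -> COPY to pp2. 3 ppages; refcounts: pp0:2 pp1:1 pp2:1
Op 4: write(P0, v1, 162). refcount(pp2)=1 -> write in place. 3 ppages; refcounts: pp0:2 pp1:1 pp2:1
Op 5: read(P1, v0) -> 32. No state change.
Op 6: write(P0, v1, 155). refcount(pp2)=1 -> write in place. 3 ppages; refcounts: pp0:2 pp1:1 pp2:1
P0: v0 -> pp0 = 32
P1: v0 -> pp0 = 32

Answer: 32 32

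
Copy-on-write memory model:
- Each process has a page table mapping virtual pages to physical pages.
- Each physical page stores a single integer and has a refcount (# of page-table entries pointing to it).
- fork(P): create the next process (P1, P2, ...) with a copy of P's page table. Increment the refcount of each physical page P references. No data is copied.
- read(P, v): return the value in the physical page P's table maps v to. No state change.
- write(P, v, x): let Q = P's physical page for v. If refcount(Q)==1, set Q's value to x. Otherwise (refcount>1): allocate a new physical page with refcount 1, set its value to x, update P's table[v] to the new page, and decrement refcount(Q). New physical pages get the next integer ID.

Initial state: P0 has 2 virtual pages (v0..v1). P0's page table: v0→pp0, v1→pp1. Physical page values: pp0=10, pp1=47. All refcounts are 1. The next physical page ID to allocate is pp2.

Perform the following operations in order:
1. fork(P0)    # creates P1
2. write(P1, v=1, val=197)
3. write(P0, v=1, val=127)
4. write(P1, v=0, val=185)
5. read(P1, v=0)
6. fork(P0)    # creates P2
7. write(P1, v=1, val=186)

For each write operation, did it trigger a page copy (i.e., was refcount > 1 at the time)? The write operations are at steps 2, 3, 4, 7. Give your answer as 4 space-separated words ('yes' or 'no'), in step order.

Op 1: fork(P0) -> P1. 2 ppages; refcounts: pp0:2 pp1:2
Op 2: write(P1, v1, 197). refcount(pp1)=2>1 -> COPY to pp2. 3 ppages; refcounts: pp0:2 pp1:1 pp2:1
Op 3: write(P0, v1, 127). refcount(pp1)=1 -> write in place. 3 ppages; refcounts: pp0:2 pp1:1 pp2:1
Op 4: write(P1, v0, 185). refcount(pp0)=2>1 -> COPY to pp3. 4 ppages; refcounts: pp0:1 pp1:1 pp2:1 pp3:1
Op 5: read(P1, v0) -> 185. No state change.
Op 6: fork(P0) -> P2. 4 ppages; refcounts: pp0:2 pp1:2 pp2:1 pp3:1
Op 7: write(P1, v1, 186). refcount(pp2)=1 -> write in place. 4 ppages; refcounts: pp0:2 pp1:2 pp2:1 pp3:1

yes no yes no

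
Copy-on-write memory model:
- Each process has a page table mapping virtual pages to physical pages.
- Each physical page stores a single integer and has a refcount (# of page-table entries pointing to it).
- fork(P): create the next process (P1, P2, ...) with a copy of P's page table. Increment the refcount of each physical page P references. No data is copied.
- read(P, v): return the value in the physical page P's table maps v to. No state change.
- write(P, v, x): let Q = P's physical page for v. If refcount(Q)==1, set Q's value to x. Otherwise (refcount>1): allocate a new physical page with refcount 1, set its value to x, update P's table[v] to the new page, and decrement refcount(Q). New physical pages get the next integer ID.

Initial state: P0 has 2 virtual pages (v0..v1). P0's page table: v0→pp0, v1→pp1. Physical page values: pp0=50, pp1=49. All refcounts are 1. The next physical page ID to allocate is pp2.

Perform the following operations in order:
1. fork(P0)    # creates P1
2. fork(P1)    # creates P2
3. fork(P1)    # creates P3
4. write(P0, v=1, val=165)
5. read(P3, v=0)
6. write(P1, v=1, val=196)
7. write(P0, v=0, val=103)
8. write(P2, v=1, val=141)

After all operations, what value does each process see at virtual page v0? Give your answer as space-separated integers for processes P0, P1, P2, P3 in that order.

Op 1: fork(P0) -> P1. 2 ppages; refcounts: pp0:2 pp1:2
Op 2: fork(P1) -> P2. 2 ppages; refcounts: pp0:3 pp1:3
Op 3: fork(P1) -> P3. 2 ppages; refcounts: pp0:4 pp1:4
Op 4: write(P0, v1, 165). refcount(pp1)=4>1 -> COPY to pp2. 3 ppages; refcounts: pp0:4 pp1:3 pp2:1
Op 5: read(P3, v0) -> 50. No state change.
Op 6: write(P1, v1, 196). refcount(pp1)=3>1 -> COPY to pp3. 4 ppages; refcounts: pp0:4 pp1:2 pp2:1 pp3:1
Op 7: write(P0, v0, 103). refcount(pp0)=4>1 -> COPY to pp4. 5 ppages; refcounts: pp0:3 pp1:2 pp2:1 pp3:1 pp4:1
Op 8: write(P2, v1, 141). refcount(pp1)=2>1 -> COPY to pp5. 6 ppages; refcounts: pp0:3 pp1:1 pp2:1 pp3:1 pp4:1 pp5:1
P0: v0 -> pp4 = 103
P1: v0 -> pp0 = 50
P2: v0 -> pp0 = 50
P3: v0 -> pp0 = 50

Answer: 103 50 50 50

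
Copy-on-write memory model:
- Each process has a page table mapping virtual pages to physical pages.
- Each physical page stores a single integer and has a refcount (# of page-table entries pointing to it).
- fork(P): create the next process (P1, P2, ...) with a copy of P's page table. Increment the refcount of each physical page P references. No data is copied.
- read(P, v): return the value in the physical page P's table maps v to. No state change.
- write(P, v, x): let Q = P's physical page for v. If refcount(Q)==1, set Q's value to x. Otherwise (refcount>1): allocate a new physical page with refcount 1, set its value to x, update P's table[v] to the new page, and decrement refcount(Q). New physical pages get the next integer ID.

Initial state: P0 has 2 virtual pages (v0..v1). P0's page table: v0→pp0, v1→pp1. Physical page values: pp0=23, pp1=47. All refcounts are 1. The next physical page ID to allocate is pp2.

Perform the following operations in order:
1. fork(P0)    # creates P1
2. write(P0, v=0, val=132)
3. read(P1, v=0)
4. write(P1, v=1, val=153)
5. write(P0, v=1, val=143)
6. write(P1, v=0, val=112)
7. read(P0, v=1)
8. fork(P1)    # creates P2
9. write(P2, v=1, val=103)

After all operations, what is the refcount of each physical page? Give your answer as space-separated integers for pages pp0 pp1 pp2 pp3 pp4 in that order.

Op 1: fork(P0) -> P1. 2 ppages; refcounts: pp0:2 pp1:2
Op 2: write(P0, v0, 132). refcount(pp0)=2>1 -> COPY to pp2. 3 ppages; refcounts: pp0:1 pp1:2 pp2:1
Op 3: read(P1, v0) -> 23. No state change.
Op 4: write(P1, v1, 153). refcount(pp1)=2>1 -> COPY to pp3. 4 ppages; refcounts: pp0:1 pp1:1 pp2:1 pp3:1
Op 5: write(P0, v1, 143). refcount(pp1)=1 -> write in place. 4 ppages; refcounts: pp0:1 pp1:1 pp2:1 pp3:1
Op 6: write(P1, v0, 112). refcount(pp0)=1 -> write in place. 4 ppages; refcounts: pp0:1 pp1:1 pp2:1 pp3:1
Op 7: read(P0, v1) -> 143. No state change.
Op 8: fork(P1) -> P2. 4 ppages; refcounts: pp0:2 pp1:1 pp2:1 pp3:2
Op 9: write(P2, v1, 103). refcount(pp3)=2>1 -> COPY to pp4. 5 ppages; refcounts: pp0:2 pp1:1 pp2:1 pp3:1 pp4:1

Answer: 2 1 1 1 1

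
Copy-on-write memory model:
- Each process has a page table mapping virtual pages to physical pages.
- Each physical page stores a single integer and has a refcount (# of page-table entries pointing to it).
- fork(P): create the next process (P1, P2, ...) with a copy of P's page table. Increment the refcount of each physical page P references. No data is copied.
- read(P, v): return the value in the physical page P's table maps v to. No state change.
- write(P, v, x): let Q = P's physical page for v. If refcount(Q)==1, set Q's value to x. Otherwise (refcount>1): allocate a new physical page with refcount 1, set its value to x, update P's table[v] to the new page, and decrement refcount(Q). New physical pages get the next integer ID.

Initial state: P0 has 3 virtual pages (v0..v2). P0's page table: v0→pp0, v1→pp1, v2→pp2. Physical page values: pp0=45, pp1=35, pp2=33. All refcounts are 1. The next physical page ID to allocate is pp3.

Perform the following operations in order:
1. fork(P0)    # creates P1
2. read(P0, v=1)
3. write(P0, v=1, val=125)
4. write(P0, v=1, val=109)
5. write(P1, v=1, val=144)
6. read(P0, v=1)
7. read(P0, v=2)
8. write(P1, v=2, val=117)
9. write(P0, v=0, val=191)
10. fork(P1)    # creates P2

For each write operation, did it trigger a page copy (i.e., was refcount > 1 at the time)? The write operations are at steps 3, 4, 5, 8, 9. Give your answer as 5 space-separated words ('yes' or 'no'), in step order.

Op 1: fork(P0) -> P1. 3 ppages; refcounts: pp0:2 pp1:2 pp2:2
Op 2: read(P0, v1) -> 35. No state change.
Op 3: write(P0, v1, 125). refcount(pp1)=2>1 -> COPY to pp3. 4 ppages; refcounts: pp0:2 pp1:1 pp2:2 pp3:1
Op 4: write(P0, v1, 109). refcount(pp3)=1 -> write in place. 4 ppages; refcounts: pp0:2 pp1:1 pp2:2 pp3:1
Op 5: write(P1, v1, 144). refcount(pp1)=1 -> write in place. 4 ppages; refcounts: pp0:2 pp1:1 pp2:2 pp3:1
Op 6: read(P0, v1) -> 109. No state change.
Op 7: read(P0, v2) -> 33. No state change.
Op 8: write(P1, v2, 117). refcount(pp2)=2>1 -> COPY to pp4. 5 ppages; refcounts: pp0:2 pp1:1 pp2:1 pp3:1 pp4:1
Op 9: write(P0, v0, 191). refcount(pp0)=2>1 -> COPY to pp5. 6 ppages; refcounts: pp0:1 pp1:1 pp2:1 pp3:1 pp4:1 pp5:1
Op 10: fork(P1) -> P2. 6 ppages; refcounts: pp0:2 pp1:2 pp2:1 pp3:1 pp4:2 pp5:1

yes no no yes yes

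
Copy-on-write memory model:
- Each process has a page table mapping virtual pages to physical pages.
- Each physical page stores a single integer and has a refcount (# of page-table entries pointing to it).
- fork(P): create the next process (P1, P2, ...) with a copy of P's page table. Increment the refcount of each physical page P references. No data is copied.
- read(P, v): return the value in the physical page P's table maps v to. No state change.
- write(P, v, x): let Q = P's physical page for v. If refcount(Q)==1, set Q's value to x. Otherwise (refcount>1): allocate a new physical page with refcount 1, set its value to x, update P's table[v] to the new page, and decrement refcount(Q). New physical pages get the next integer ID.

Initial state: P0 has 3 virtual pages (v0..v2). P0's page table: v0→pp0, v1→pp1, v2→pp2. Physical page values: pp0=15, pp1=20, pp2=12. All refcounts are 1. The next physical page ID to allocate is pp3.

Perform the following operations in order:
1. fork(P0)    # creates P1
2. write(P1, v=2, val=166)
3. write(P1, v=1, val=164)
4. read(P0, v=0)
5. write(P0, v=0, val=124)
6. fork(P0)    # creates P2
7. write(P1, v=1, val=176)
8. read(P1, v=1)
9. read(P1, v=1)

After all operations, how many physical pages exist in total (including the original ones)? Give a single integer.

Answer: 6

Derivation:
Op 1: fork(P0) -> P1. 3 ppages; refcounts: pp0:2 pp1:2 pp2:2
Op 2: write(P1, v2, 166). refcount(pp2)=2>1 -> COPY to pp3. 4 ppages; refcounts: pp0:2 pp1:2 pp2:1 pp3:1
Op 3: write(P1, v1, 164). refcount(pp1)=2>1 -> COPY to pp4. 5 ppages; refcounts: pp0:2 pp1:1 pp2:1 pp3:1 pp4:1
Op 4: read(P0, v0) -> 15. No state change.
Op 5: write(P0, v0, 124). refcount(pp0)=2>1 -> COPY to pp5. 6 ppages; refcounts: pp0:1 pp1:1 pp2:1 pp3:1 pp4:1 pp5:1
Op 6: fork(P0) -> P2. 6 ppages; refcounts: pp0:1 pp1:2 pp2:2 pp3:1 pp4:1 pp5:2
Op 7: write(P1, v1, 176). refcount(pp4)=1 -> write in place. 6 ppages; refcounts: pp0:1 pp1:2 pp2:2 pp3:1 pp4:1 pp5:2
Op 8: read(P1, v1) -> 176. No state change.
Op 9: read(P1, v1) -> 176. No state change.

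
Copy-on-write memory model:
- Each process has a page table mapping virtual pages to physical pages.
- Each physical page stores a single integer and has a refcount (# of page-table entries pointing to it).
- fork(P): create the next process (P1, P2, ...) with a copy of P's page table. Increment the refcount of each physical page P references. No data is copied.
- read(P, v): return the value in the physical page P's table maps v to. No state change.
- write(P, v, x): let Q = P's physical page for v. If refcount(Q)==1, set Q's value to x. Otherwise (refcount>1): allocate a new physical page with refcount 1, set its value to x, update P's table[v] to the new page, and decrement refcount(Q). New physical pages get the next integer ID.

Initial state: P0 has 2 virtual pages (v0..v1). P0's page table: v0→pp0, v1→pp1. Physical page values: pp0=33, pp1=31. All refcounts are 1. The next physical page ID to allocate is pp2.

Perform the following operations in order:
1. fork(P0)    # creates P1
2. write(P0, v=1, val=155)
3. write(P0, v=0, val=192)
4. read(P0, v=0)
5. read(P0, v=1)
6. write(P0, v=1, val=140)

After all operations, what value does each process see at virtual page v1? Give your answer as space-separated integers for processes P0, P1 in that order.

Op 1: fork(P0) -> P1. 2 ppages; refcounts: pp0:2 pp1:2
Op 2: write(P0, v1, 155). refcount(pp1)=2>1 -> COPY to pp2. 3 ppages; refcounts: pp0:2 pp1:1 pp2:1
Op 3: write(P0, v0, 192). refcount(pp0)=2>1 -> COPY to pp3. 4 ppages; refcounts: pp0:1 pp1:1 pp2:1 pp3:1
Op 4: read(P0, v0) -> 192. No state change.
Op 5: read(P0, v1) -> 155. No state change.
Op 6: write(P0, v1, 140). refcount(pp2)=1 -> write in place. 4 ppages; refcounts: pp0:1 pp1:1 pp2:1 pp3:1
P0: v1 -> pp2 = 140
P1: v1 -> pp1 = 31

Answer: 140 31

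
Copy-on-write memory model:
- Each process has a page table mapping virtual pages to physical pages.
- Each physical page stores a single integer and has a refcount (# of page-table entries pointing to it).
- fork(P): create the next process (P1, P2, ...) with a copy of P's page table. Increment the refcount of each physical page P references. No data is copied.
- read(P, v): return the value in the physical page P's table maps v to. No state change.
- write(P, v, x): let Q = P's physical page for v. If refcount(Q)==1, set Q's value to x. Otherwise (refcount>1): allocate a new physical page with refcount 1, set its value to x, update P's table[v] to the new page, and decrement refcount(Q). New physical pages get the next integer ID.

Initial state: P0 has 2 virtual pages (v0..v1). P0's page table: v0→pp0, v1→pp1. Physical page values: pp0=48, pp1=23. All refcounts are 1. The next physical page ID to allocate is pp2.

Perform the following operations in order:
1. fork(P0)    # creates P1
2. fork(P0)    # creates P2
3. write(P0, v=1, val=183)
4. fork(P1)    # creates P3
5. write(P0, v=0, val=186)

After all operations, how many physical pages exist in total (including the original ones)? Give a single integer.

Answer: 4

Derivation:
Op 1: fork(P0) -> P1. 2 ppages; refcounts: pp0:2 pp1:2
Op 2: fork(P0) -> P2. 2 ppages; refcounts: pp0:3 pp1:3
Op 3: write(P0, v1, 183). refcount(pp1)=3>1 -> COPY to pp2. 3 ppages; refcounts: pp0:3 pp1:2 pp2:1
Op 4: fork(P1) -> P3. 3 ppages; refcounts: pp0:4 pp1:3 pp2:1
Op 5: write(P0, v0, 186). refcount(pp0)=4>1 -> COPY to pp3. 4 ppages; refcounts: pp0:3 pp1:3 pp2:1 pp3:1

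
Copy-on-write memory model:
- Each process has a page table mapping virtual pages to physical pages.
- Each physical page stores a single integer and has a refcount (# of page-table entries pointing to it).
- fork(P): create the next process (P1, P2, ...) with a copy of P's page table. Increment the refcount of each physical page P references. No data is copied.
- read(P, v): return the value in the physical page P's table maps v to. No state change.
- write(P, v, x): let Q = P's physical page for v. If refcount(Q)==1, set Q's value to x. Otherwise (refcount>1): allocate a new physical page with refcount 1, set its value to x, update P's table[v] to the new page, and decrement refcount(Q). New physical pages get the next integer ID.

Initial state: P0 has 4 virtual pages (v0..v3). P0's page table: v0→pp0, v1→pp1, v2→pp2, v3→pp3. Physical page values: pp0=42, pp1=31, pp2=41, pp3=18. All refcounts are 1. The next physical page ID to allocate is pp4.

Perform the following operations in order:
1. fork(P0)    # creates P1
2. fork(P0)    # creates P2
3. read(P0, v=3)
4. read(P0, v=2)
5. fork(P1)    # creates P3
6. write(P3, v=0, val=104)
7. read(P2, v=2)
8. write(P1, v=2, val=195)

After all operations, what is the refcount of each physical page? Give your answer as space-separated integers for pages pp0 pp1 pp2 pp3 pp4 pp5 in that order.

Answer: 3 4 3 4 1 1

Derivation:
Op 1: fork(P0) -> P1. 4 ppages; refcounts: pp0:2 pp1:2 pp2:2 pp3:2
Op 2: fork(P0) -> P2. 4 ppages; refcounts: pp0:3 pp1:3 pp2:3 pp3:3
Op 3: read(P0, v3) -> 18. No state change.
Op 4: read(P0, v2) -> 41. No state change.
Op 5: fork(P1) -> P3. 4 ppages; refcounts: pp0:4 pp1:4 pp2:4 pp3:4
Op 6: write(P3, v0, 104). refcount(pp0)=4>1 -> COPY to pp4. 5 ppages; refcounts: pp0:3 pp1:4 pp2:4 pp3:4 pp4:1
Op 7: read(P2, v2) -> 41. No state change.
Op 8: write(P1, v2, 195). refcount(pp2)=4>1 -> COPY to pp5. 6 ppages; refcounts: pp0:3 pp1:4 pp2:3 pp3:4 pp4:1 pp5:1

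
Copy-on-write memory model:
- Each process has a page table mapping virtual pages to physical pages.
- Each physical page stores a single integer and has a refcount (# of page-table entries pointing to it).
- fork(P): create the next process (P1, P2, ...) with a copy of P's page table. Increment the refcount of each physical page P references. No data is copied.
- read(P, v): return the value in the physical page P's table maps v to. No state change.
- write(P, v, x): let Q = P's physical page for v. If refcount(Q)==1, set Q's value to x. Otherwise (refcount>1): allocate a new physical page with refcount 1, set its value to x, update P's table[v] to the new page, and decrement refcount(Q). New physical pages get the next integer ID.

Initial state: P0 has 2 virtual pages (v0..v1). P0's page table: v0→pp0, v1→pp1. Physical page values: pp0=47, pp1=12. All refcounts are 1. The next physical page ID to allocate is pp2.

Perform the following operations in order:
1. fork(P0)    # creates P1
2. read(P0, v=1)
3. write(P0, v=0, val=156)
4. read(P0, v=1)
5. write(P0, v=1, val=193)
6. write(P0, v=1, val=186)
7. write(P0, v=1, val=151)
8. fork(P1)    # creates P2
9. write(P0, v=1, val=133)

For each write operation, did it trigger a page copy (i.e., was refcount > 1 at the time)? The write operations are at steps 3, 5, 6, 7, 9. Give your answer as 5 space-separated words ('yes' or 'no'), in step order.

Op 1: fork(P0) -> P1. 2 ppages; refcounts: pp0:2 pp1:2
Op 2: read(P0, v1) -> 12. No state change.
Op 3: write(P0, v0, 156). refcount(pp0)=2>1 -> COPY to pp2. 3 ppages; refcounts: pp0:1 pp1:2 pp2:1
Op 4: read(P0, v1) -> 12. No state change.
Op 5: write(P0, v1, 193). refcount(pp1)=2>1 -> COPY to pp3. 4 ppages; refcounts: pp0:1 pp1:1 pp2:1 pp3:1
Op 6: write(P0, v1, 186). refcount(pp3)=1 -> write in place. 4 ppages; refcounts: pp0:1 pp1:1 pp2:1 pp3:1
Op 7: write(P0, v1, 151). refcount(pp3)=1 -> write in place. 4 ppages; refcounts: pp0:1 pp1:1 pp2:1 pp3:1
Op 8: fork(P1) -> P2. 4 ppages; refcounts: pp0:2 pp1:2 pp2:1 pp3:1
Op 9: write(P0, v1, 133). refcount(pp3)=1 -> write in place. 4 ppages; refcounts: pp0:2 pp1:2 pp2:1 pp3:1

yes yes no no no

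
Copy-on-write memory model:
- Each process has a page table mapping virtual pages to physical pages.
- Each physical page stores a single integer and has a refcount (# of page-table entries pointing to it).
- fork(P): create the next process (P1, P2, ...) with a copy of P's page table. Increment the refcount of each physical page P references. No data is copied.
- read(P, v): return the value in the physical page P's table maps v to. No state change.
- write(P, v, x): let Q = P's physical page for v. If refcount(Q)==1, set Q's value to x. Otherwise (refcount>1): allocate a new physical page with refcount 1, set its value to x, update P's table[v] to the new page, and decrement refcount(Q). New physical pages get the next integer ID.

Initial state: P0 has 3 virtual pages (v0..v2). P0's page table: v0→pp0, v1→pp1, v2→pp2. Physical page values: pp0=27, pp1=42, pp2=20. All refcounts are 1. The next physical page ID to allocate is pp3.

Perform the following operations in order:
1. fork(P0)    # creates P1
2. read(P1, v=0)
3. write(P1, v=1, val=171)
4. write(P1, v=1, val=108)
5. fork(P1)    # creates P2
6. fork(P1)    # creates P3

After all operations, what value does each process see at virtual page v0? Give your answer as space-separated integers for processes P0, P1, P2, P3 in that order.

Op 1: fork(P0) -> P1. 3 ppages; refcounts: pp0:2 pp1:2 pp2:2
Op 2: read(P1, v0) -> 27. No state change.
Op 3: write(P1, v1, 171). refcount(pp1)=2>1 -> COPY to pp3. 4 ppages; refcounts: pp0:2 pp1:1 pp2:2 pp3:1
Op 4: write(P1, v1, 108). refcount(pp3)=1 -> write in place. 4 ppages; refcounts: pp0:2 pp1:1 pp2:2 pp3:1
Op 5: fork(P1) -> P2. 4 ppages; refcounts: pp0:3 pp1:1 pp2:3 pp3:2
Op 6: fork(P1) -> P3. 4 ppages; refcounts: pp0:4 pp1:1 pp2:4 pp3:3
P0: v0 -> pp0 = 27
P1: v0 -> pp0 = 27
P2: v0 -> pp0 = 27
P3: v0 -> pp0 = 27

Answer: 27 27 27 27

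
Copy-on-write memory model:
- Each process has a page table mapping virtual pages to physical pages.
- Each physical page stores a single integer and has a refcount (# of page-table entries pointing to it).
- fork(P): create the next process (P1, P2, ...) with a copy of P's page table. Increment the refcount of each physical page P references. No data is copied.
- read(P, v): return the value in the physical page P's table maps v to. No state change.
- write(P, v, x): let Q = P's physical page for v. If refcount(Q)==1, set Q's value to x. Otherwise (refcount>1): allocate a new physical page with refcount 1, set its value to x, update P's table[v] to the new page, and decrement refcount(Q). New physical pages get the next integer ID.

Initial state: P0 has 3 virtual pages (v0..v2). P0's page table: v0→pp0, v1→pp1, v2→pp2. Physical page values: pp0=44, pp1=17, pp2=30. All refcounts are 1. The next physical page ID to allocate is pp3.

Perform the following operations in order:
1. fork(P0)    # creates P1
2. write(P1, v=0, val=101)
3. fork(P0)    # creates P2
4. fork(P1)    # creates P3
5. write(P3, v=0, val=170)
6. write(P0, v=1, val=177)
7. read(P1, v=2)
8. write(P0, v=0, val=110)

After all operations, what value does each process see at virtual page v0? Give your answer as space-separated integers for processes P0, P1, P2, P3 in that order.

Answer: 110 101 44 170

Derivation:
Op 1: fork(P0) -> P1. 3 ppages; refcounts: pp0:2 pp1:2 pp2:2
Op 2: write(P1, v0, 101). refcount(pp0)=2>1 -> COPY to pp3. 4 ppages; refcounts: pp0:1 pp1:2 pp2:2 pp3:1
Op 3: fork(P0) -> P2. 4 ppages; refcounts: pp0:2 pp1:3 pp2:3 pp3:1
Op 4: fork(P1) -> P3. 4 ppages; refcounts: pp0:2 pp1:4 pp2:4 pp3:2
Op 5: write(P3, v0, 170). refcount(pp3)=2>1 -> COPY to pp4. 5 ppages; refcounts: pp0:2 pp1:4 pp2:4 pp3:1 pp4:1
Op 6: write(P0, v1, 177). refcount(pp1)=4>1 -> COPY to pp5. 6 ppages; refcounts: pp0:2 pp1:3 pp2:4 pp3:1 pp4:1 pp5:1
Op 7: read(P1, v2) -> 30. No state change.
Op 8: write(P0, v0, 110). refcount(pp0)=2>1 -> COPY to pp6. 7 ppages; refcounts: pp0:1 pp1:3 pp2:4 pp3:1 pp4:1 pp5:1 pp6:1
P0: v0 -> pp6 = 110
P1: v0 -> pp3 = 101
P2: v0 -> pp0 = 44
P3: v0 -> pp4 = 170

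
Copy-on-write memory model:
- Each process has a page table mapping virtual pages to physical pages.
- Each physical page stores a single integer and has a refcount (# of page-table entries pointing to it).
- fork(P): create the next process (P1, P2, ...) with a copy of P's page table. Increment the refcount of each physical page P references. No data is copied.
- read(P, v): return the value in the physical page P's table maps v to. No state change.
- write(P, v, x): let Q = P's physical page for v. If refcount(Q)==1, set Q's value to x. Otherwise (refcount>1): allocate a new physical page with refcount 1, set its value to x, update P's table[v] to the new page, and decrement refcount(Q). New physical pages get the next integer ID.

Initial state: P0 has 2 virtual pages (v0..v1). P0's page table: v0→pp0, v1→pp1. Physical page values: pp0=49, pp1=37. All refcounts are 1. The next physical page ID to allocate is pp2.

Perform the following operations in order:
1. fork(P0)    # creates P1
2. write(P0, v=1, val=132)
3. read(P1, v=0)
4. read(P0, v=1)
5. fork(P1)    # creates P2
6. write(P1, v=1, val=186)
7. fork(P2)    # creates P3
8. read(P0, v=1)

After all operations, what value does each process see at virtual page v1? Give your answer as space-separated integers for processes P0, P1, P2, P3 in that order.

Answer: 132 186 37 37

Derivation:
Op 1: fork(P0) -> P1. 2 ppages; refcounts: pp0:2 pp1:2
Op 2: write(P0, v1, 132). refcount(pp1)=2>1 -> COPY to pp2. 3 ppages; refcounts: pp0:2 pp1:1 pp2:1
Op 3: read(P1, v0) -> 49. No state change.
Op 4: read(P0, v1) -> 132. No state change.
Op 5: fork(P1) -> P2. 3 ppages; refcounts: pp0:3 pp1:2 pp2:1
Op 6: write(P1, v1, 186). refcount(pp1)=2>1 -> COPY to pp3. 4 ppages; refcounts: pp0:3 pp1:1 pp2:1 pp3:1
Op 7: fork(P2) -> P3. 4 ppages; refcounts: pp0:4 pp1:2 pp2:1 pp3:1
Op 8: read(P0, v1) -> 132. No state change.
P0: v1 -> pp2 = 132
P1: v1 -> pp3 = 186
P2: v1 -> pp1 = 37
P3: v1 -> pp1 = 37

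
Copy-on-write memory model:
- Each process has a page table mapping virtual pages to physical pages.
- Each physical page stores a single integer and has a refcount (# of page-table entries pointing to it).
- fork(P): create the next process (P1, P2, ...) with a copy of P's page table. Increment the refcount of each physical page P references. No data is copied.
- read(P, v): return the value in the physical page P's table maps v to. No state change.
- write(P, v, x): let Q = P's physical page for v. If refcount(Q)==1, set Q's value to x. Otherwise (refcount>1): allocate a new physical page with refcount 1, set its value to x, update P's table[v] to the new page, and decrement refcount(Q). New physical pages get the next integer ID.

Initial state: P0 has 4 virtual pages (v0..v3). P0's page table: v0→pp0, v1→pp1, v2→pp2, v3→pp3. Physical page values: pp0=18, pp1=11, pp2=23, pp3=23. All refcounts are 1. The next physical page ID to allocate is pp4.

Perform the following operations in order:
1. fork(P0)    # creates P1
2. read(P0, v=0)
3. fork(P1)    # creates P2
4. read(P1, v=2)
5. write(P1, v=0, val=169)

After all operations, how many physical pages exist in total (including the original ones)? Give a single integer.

Op 1: fork(P0) -> P1. 4 ppages; refcounts: pp0:2 pp1:2 pp2:2 pp3:2
Op 2: read(P0, v0) -> 18. No state change.
Op 3: fork(P1) -> P2. 4 ppages; refcounts: pp0:3 pp1:3 pp2:3 pp3:3
Op 4: read(P1, v2) -> 23. No state change.
Op 5: write(P1, v0, 169). refcount(pp0)=3>1 -> COPY to pp4. 5 ppages; refcounts: pp0:2 pp1:3 pp2:3 pp3:3 pp4:1

Answer: 5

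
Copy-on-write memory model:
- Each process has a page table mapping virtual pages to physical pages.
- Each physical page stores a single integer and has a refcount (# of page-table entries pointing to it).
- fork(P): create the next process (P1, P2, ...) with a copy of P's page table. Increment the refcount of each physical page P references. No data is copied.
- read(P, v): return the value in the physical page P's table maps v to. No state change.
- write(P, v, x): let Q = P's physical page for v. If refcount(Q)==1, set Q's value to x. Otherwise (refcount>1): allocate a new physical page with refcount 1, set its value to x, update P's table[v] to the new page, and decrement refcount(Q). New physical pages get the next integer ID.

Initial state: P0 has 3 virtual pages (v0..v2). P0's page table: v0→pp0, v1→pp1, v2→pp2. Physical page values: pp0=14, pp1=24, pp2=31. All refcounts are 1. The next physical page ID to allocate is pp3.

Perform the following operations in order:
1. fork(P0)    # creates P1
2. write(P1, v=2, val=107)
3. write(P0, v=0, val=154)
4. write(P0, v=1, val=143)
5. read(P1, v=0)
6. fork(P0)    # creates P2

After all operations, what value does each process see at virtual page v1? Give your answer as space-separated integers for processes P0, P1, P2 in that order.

Op 1: fork(P0) -> P1. 3 ppages; refcounts: pp0:2 pp1:2 pp2:2
Op 2: write(P1, v2, 107). refcount(pp2)=2>1 -> COPY to pp3. 4 ppages; refcounts: pp0:2 pp1:2 pp2:1 pp3:1
Op 3: write(P0, v0, 154). refcount(pp0)=2>1 -> COPY to pp4. 5 ppages; refcounts: pp0:1 pp1:2 pp2:1 pp3:1 pp4:1
Op 4: write(P0, v1, 143). refcount(pp1)=2>1 -> COPY to pp5. 6 ppages; refcounts: pp0:1 pp1:1 pp2:1 pp3:1 pp4:1 pp5:1
Op 5: read(P1, v0) -> 14. No state change.
Op 6: fork(P0) -> P2. 6 ppages; refcounts: pp0:1 pp1:1 pp2:2 pp3:1 pp4:2 pp5:2
P0: v1 -> pp5 = 143
P1: v1 -> pp1 = 24
P2: v1 -> pp5 = 143

Answer: 143 24 143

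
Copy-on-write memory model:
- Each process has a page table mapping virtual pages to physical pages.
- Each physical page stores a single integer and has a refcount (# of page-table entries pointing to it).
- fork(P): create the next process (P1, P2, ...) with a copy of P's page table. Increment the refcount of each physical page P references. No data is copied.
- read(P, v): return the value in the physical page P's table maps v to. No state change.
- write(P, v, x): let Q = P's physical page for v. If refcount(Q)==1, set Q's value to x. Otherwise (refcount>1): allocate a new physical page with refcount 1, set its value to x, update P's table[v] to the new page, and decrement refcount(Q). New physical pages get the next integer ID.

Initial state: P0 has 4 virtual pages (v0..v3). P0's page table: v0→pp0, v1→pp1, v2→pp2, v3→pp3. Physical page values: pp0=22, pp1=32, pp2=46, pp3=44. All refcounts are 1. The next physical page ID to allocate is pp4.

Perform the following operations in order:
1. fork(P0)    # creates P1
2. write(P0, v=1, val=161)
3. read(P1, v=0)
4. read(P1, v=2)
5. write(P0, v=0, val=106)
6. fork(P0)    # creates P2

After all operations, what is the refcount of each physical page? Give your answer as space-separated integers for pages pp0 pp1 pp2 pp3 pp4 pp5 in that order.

Op 1: fork(P0) -> P1. 4 ppages; refcounts: pp0:2 pp1:2 pp2:2 pp3:2
Op 2: write(P0, v1, 161). refcount(pp1)=2>1 -> COPY to pp4. 5 ppages; refcounts: pp0:2 pp1:1 pp2:2 pp3:2 pp4:1
Op 3: read(P1, v0) -> 22. No state change.
Op 4: read(P1, v2) -> 46. No state change.
Op 5: write(P0, v0, 106). refcount(pp0)=2>1 -> COPY to pp5. 6 ppages; refcounts: pp0:1 pp1:1 pp2:2 pp3:2 pp4:1 pp5:1
Op 6: fork(P0) -> P2. 6 ppages; refcounts: pp0:1 pp1:1 pp2:3 pp3:3 pp4:2 pp5:2

Answer: 1 1 3 3 2 2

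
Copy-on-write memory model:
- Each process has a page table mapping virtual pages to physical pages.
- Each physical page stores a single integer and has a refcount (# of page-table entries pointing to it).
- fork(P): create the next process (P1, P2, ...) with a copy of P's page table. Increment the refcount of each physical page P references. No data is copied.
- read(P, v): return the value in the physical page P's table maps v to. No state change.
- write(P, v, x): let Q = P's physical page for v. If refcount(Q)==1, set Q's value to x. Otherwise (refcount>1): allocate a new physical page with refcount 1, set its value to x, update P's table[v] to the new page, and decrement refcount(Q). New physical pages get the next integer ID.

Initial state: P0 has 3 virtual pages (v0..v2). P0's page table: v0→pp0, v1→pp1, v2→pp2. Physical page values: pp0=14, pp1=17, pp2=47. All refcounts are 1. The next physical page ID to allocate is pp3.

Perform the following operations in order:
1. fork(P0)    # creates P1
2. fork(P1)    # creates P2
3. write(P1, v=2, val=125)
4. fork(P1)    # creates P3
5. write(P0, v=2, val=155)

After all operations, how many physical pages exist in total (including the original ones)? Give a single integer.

Answer: 5

Derivation:
Op 1: fork(P0) -> P1. 3 ppages; refcounts: pp0:2 pp1:2 pp2:2
Op 2: fork(P1) -> P2. 3 ppages; refcounts: pp0:3 pp1:3 pp2:3
Op 3: write(P1, v2, 125). refcount(pp2)=3>1 -> COPY to pp3. 4 ppages; refcounts: pp0:3 pp1:3 pp2:2 pp3:1
Op 4: fork(P1) -> P3. 4 ppages; refcounts: pp0:4 pp1:4 pp2:2 pp3:2
Op 5: write(P0, v2, 155). refcount(pp2)=2>1 -> COPY to pp4. 5 ppages; refcounts: pp0:4 pp1:4 pp2:1 pp3:2 pp4:1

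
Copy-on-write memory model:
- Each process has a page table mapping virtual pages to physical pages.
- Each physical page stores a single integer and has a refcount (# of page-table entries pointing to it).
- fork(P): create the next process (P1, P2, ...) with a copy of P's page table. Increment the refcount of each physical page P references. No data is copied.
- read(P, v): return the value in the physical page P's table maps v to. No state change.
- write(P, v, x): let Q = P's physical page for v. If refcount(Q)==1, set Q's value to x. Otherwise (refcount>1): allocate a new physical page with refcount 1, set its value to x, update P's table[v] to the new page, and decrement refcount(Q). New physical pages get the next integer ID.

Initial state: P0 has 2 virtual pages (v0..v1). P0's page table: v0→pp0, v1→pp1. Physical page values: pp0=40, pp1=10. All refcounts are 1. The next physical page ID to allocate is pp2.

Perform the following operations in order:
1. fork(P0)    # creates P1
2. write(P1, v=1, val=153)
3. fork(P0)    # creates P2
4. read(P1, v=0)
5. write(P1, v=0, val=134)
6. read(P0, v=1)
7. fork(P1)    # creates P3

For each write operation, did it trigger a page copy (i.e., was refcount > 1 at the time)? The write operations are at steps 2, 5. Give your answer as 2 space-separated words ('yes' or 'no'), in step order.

Op 1: fork(P0) -> P1. 2 ppages; refcounts: pp0:2 pp1:2
Op 2: write(P1, v1, 153). refcount(pp1)=2>1 -> COPY to pp2. 3 ppages; refcounts: pp0:2 pp1:1 pp2:1
Op 3: fork(P0) -> P2. 3 ppages; refcounts: pp0:3 pp1:2 pp2:1
Op 4: read(P1, v0) -> 40. No state change.
Op 5: write(P1, v0, 134). refcount(pp0)=3>1 -> COPY to pp3. 4 ppages; refcounts: pp0:2 pp1:2 pp2:1 pp3:1
Op 6: read(P0, v1) -> 10. No state change.
Op 7: fork(P1) -> P3. 4 ppages; refcounts: pp0:2 pp1:2 pp2:2 pp3:2

yes yes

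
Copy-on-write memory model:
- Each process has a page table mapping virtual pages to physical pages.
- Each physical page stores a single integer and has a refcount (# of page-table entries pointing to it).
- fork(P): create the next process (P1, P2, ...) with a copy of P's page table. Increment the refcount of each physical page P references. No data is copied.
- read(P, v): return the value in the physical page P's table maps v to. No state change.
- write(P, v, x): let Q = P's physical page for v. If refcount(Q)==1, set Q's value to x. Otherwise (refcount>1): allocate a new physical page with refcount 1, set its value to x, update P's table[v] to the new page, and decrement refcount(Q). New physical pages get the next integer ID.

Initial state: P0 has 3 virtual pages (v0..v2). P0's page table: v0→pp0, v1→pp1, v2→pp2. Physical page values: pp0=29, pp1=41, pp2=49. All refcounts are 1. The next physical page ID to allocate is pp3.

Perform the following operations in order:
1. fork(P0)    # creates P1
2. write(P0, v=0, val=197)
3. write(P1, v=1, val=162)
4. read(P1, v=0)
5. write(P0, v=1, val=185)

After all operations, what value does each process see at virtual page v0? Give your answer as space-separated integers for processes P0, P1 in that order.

Answer: 197 29

Derivation:
Op 1: fork(P0) -> P1. 3 ppages; refcounts: pp0:2 pp1:2 pp2:2
Op 2: write(P0, v0, 197). refcount(pp0)=2>1 -> COPY to pp3. 4 ppages; refcounts: pp0:1 pp1:2 pp2:2 pp3:1
Op 3: write(P1, v1, 162). refcount(pp1)=2>1 -> COPY to pp4. 5 ppages; refcounts: pp0:1 pp1:1 pp2:2 pp3:1 pp4:1
Op 4: read(P1, v0) -> 29. No state change.
Op 5: write(P0, v1, 185). refcount(pp1)=1 -> write in place. 5 ppages; refcounts: pp0:1 pp1:1 pp2:2 pp3:1 pp4:1
P0: v0 -> pp3 = 197
P1: v0 -> pp0 = 29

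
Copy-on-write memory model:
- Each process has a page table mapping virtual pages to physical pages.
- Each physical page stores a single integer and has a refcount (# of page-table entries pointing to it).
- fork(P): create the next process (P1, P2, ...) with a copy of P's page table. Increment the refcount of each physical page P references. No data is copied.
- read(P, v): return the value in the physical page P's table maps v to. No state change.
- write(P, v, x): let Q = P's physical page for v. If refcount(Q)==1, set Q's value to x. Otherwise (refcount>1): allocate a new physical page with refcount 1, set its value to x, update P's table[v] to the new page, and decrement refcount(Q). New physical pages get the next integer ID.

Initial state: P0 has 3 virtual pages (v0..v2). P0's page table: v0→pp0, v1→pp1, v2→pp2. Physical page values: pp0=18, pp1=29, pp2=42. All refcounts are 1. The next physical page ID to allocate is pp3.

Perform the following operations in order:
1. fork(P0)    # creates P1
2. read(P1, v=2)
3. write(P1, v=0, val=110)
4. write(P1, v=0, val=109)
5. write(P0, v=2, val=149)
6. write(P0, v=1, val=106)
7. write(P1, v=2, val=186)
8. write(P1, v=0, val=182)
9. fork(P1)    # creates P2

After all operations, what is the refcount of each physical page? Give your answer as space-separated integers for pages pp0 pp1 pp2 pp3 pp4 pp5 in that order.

Op 1: fork(P0) -> P1. 3 ppages; refcounts: pp0:2 pp1:2 pp2:2
Op 2: read(P1, v2) -> 42. No state change.
Op 3: write(P1, v0, 110). refcount(pp0)=2>1 -> COPY to pp3. 4 ppages; refcounts: pp0:1 pp1:2 pp2:2 pp3:1
Op 4: write(P1, v0, 109). refcount(pp3)=1 -> write in place. 4 ppages; refcounts: pp0:1 pp1:2 pp2:2 pp3:1
Op 5: write(P0, v2, 149). refcount(pp2)=2>1 -> COPY to pp4. 5 ppages; refcounts: pp0:1 pp1:2 pp2:1 pp3:1 pp4:1
Op 6: write(P0, v1, 106). refcount(pp1)=2>1 -> COPY to pp5. 6 ppages; refcounts: pp0:1 pp1:1 pp2:1 pp3:1 pp4:1 pp5:1
Op 7: write(P1, v2, 186). refcount(pp2)=1 -> write in place. 6 ppages; refcounts: pp0:1 pp1:1 pp2:1 pp3:1 pp4:1 pp5:1
Op 8: write(P1, v0, 182). refcount(pp3)=1 -> write in place. 6 ppages; refcounts: pp0:1 pp1:1 pp2:1 pp3:1 pp4:1 pp5:1
Op 9: fork(P1) -> P2. 6 ppages; refcounts: pp0:1 pp1:2 pp2:2 pp3:2 pp4:1 pp5:1

Answer: 1 2 2 2 1 1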